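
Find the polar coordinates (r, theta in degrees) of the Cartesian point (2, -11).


r = sqrt(2^2 + (-11)^2) = 11.1803
theta = atan2(-11, 2) = 280.3048 degrees

r = 11.1803, theta = 280.3048 degrees


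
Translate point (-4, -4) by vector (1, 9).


Translation: (x+dx, y+dy) = (-4+1, -4+9) = (-3, 5)

(-3, 5)


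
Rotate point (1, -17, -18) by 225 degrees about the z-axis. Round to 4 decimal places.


x' = 1*cos(225) - -17*sin(225) = -12.7279
y' = 1*sin(225) + -17*cos(225) = 11.3137
z' = -18

(-12.7279, 11.3137, -18)


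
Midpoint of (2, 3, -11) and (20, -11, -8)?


Midpoint = ((2+20)/2, (3+-11)/2, (-11+-8)/2) = (11, -4, -9.5)

(11, -4, -9.5)


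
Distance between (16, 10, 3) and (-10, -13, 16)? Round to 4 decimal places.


d = sqrt((-10-16)^2 + (-13-10)^2 + (16-3)^2) = 37.0675

37.0675


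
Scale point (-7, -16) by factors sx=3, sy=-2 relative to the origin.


Scaling: (x*sx, y*sy) = (-7*3, -16*-2) = (-21, 32)

(-21, 32)


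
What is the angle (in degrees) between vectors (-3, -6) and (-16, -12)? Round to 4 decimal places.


dot = -3*-16 + -6*-12 = 120
|u| = 6.7082, |v| = 20
cos(angle) = 0.8944
angle = 26.5651 degrees

26.5651 degrees


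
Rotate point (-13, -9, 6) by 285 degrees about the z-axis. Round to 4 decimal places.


x' = -13*cos(285) - -9*sin(285) = -12.058
y' = -13*sin(285) + -9*cos(285) = 10.2277
z' = 6

(-12.058, 10.2277, 6)


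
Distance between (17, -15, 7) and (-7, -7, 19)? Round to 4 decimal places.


d = sqrt((-7-17)^2 + (-7--15)^2 + (19-7)^2) = 28

28


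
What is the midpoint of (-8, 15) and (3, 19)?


Midpoint = ((-8+3)/2, (15+19)/2) = (-2.5, 17)

(-2.5, 17)


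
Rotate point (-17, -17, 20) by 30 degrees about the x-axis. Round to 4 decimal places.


x' = -17
y' = -17*cos(30) - 20*sin(30) = -24.7224
z' = -17*sin(30) + 20*cos(30) = 8.8205

(-17, -24.7224, 8.8205)


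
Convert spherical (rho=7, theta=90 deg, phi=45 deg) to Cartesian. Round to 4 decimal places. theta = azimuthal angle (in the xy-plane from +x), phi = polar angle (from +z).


x = 7 * sin(45) * cos(90) = 0
y = 7 * sin(45) * sin(90) = 4.9497
z = 7 * cos(45) = 4.9497

(0, 4.9497, 4.9497)


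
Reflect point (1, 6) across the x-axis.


Reflection across x-axis: (x, y) -> (x, -y)
(1, 6) -> (1, -6)

(1, -6)


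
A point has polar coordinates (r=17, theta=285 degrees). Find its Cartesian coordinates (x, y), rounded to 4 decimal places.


x = 17 * cos(285) = 4.3999
y = 17 * sin(285) = -16.4207

(4.3999, -16.4207)


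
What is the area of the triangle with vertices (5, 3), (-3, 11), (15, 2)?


Area = |x1(y2-y3) + x2(y3-y1) + x3(y1-y2)| / 2
= |5*(11-2) + -3*(2-3) + 15*(3-11)| / 2
= 36

36


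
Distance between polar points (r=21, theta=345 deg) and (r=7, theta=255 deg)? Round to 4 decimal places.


d = sqrt(r1^2 + r2^2 - 2*r1*r2*cos(t2-t1))
d = sqrt(21^2 + 7^2 - 2*21*7*cos(255-345)) = 22.1359

22.1359


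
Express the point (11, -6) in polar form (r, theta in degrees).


r = sqrt(11^2 + (-6)^2) = 12.53
theta = atan2(-6, 11) = 331.3895 degrees

r = 12.53, theta = 331.3895 degrees


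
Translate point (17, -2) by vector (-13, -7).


Translation: (x+dx, y+dy) = (17+-13, -2+-7) = (4, -9)

(4, -9)


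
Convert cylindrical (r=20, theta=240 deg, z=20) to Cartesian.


x = 20 * cos(240) = -10
y = 20 * sin(240) = -17.3205
z = 20

(-10, -17.3205, 20)


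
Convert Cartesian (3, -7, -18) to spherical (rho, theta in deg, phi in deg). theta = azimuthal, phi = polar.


rho = sqrt(3^2 + (-7)^2 + (-18)^2) = 19.5448
theta = atan2(-7, 3) = 293.1986 deg
phi = acos(-18/19.5448) = 157.0669 deg

rho = 19.5448, theta = 293.1986 deg, phi = 157.0669 deg


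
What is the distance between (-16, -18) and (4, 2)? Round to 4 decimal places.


d = sqrt((4--16)^2 + (2--18)^2) = 28.2843

28.2843


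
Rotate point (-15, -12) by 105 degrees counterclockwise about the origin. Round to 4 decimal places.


x' = -15*cos(105) - -12*sin(105) = 15.4734
y' = -15*sin(105) + -12*cos(105) = -11.3831

(15.4734, -11.3831)


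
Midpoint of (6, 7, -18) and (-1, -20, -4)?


Midpoint = ((6+-1)/2, (7+-20)/2, (-18+-4)/2) = (2.5, -6.5, -11)

(2.5, -6.5, -11)


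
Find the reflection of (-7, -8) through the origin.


Reflection through origin: (x, y) -> (-x, -y)
(-7, -8) -> (7, 8)

(7, 8)


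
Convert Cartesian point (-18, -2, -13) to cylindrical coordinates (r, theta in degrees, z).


r = sqrt((-18)^2 + (-2)^2) = 18.1108
theta = atan2(-2, -18) = 186.3402 deg
z = -13

r = 18.1108, theta = 186.3402 deg, z = -13


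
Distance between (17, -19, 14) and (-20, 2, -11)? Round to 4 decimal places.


d = sqrt((-20-17)^2 + (2--19)^2 + (-11-14)^2) = 49.3457

49.3457


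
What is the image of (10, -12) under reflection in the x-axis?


Reflection across x-axis: (x, y) -> (x, -y)
(10, -12) -> (10, 12)

(10, 12)


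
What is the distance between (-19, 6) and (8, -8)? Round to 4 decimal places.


d = sqrt((8--19)^2 + (-8-6)^2) = 30.4138

30.4138


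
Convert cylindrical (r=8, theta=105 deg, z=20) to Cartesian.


x = 8 * cos(105) = -2.0706
y = 8 * sin(105) = 7.7274
z = 20

(-2.0706, 7.7274, 20)


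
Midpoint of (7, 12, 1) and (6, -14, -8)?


Midpoint = ((7+6)/2, (12+-14)/2, (1+-8)/2) = (6.5, -1, -3.5)

(6.5, -1, -3.5)


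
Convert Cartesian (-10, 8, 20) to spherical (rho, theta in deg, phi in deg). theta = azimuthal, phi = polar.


rho = sqrt((-10)^2 + 8^2 + 20^2) = 23.7487
theta = atan2(8, -10) = 141.3402 deg
phi = acos(20/23.7487) = 32.6319 deg

rho = 23.7487, theta = 141.3402 deg, phi = 32.6319 deg


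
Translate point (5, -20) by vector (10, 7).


Translation: (x+dx, y+dy) = (5+10, -20+7) = (15, -13)

(15, -13)


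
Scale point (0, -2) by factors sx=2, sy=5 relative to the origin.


Scaling: (x*sx, y*sy) = (0*2, -2*5) = (0, -10)

(0, -10)


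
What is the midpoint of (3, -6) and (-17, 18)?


Midpoint = ((3+-17)/2, (-6+18)/2) = (-7, 6)

(-7, 6)


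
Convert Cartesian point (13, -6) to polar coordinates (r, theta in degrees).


r = sqrt(13^2 + (-6)^2) = 14.3178
theta = atan2(-6, 13) = 335.2249 degrees

r = 14.3178, theta = 335.2249 degrees


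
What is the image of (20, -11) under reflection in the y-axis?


Reflection across y-axis: (x, y) -> (-x, y)
(20, -11) -> (-20, -11)

(-20, -11)


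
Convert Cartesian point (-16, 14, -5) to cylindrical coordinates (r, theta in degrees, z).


r = sqrt((-16)^2 + 14^2) = 21.2603
theta = atan2(14, -16) = 138.8141 deg
z = -5

r = 21.2603, theta = 138.8141 deg, z = -5


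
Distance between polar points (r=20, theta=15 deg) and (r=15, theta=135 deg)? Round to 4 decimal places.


d = sqrt(r1^2 + r2^2 - 2*r1*r2*cos(t2-t1))
d = sqrt(20^2 + 15^2 - 2*20*15*cos(135-15)) = 30.4138

30.4138


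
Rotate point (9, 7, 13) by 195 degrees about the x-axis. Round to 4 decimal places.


x' = 9
y' = 7*cos(195) - 13*sin(195) = -3.3968
z' = 7*sin(195) + 13*cos(195) = -14.3688

(9, -3.3968, -14.3688)


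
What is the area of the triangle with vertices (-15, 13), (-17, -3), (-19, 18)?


Area = |x1(y2-y3) + x2(y3-y1) + x3(y1-y2)| / 2
= |-15*(-3-18) + -17*(18-13) + -19*(13--3)| / 2
= 37

37


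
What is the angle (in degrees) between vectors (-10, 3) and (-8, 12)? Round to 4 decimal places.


dot = -10*-8 + 3*12 = 116
|u| = 10.4403, |v| = 14.4222
cos(angle) = 0.7704
angle = 39.6107 degrees

39.6107 degrees


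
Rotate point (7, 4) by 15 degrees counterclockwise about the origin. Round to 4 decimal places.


x' = 7*cos(15) - 4*sin(15) = 5.7262
y' = 7*sin(15) + 4*cos(15) = 5.6754

(5.7262, 5.6754)


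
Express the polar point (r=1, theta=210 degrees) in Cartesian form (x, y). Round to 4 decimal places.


x = 1 * cos(210) = -0.866
y = 1 * sin(210) = -0.5

(-0.866, -0.5)


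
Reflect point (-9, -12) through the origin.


Reflection through origin: (x, y) -> (-x, -y)
(-9, -12) -> (9, 12)

(9, 12)


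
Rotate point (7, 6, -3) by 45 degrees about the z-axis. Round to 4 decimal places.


x' = 7*cos(45) - 6*sin(45) = 0.7071
y' = 7*sin(45) + 6*cos(45) = 9.1924
z' = -3

(0.7071, 9.1924, -3)


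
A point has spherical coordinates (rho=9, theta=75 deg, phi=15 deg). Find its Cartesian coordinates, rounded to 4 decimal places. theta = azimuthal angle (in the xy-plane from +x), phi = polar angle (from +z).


x = 9 * sin(15) * cos(75) = 0.6029
y = 9 * sin(15) * sin(75) = 2.25
z = 9 * cos(15) = 8.6933

(0.6029, 2.25, 8.6933)


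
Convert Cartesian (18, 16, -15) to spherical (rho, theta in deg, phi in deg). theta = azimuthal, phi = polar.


rho = sqrt(18^2 + 16^2 + (-15)^2) = 28.3725
theta = atan2(16, 18) = 41.6335 deg
phi = acos(-15/28.3725) = 121.9163 deg

rho = 28.3725, theta = 41.6335 deg, phi = 121.9163 deg


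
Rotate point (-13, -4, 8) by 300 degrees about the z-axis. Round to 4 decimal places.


x' = -13*cos(300) - -4*sin(300) = -9.9641
y' = -13*sin(300) + -4*cos(300) = 9.2583
z' = 8

(-9.9641, 9.2583, 8)


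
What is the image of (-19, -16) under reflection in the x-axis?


Reflection across x-axis: (x, y) -> (x, -y)
(-19, -16) -> (-19, 16)

(-19, 16)


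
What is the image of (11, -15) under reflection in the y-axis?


Reflection across y-axis: (x, y) -> (-x, y)
(11, -15) -> (-11, -15)

(-11, -15)


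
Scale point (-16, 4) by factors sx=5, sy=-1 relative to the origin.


Scaling: (x*sx, y*sy) = (-16*5, 4*-1) = (-80, -4)

(-80, -4)


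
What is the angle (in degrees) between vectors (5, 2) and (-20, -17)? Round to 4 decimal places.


dot = 5*-20 + 2*-17 = -134
|u| = 5.3852, |v| = 26.2488
cos(angle) = -0.948
angle = 161.4369 degrees

161.4369 degrees


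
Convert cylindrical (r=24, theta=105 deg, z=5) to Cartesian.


x = 24 * cos(105) = -6.2117
y = 24 * sin(105) = 23.1822
z = 5

(-6.2117, 23.1822, 5)


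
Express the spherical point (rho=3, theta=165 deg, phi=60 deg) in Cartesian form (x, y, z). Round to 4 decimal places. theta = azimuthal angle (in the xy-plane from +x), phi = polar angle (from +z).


x = 3 * sin(60) * cos(165) = -2.5095
y = 3 * sin(60) * sin(165) = 0.6724
z = 3 * cos(60) = 1.5

(-2.5095, 0.6724, 1.5)


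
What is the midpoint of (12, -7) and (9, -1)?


Midpoint = ((12+9)/2, (-7+-1)/2) = (10.5, -4)

(10.5, -4)


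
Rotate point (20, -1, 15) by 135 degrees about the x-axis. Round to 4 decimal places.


x' = 20
y' = -1*cos(135) - 15*sin(135) = -9.8995
z' = -1*sin(135) + 15*cos(135) = -11.3137

(20, -9.8995, -11.3137)


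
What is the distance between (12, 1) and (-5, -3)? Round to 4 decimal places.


d = sqrt((-5-12)^2 + (-3-1)^2) = 17.4642

17.4642


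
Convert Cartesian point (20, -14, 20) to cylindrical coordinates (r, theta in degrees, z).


r = sqrt(20^2 + (-14)^2) = 24.4131
theta = atan2(-14, 20) = 325.008 deg
z = 20

r = 24.4131, theta = 325.008 deg, z = 20


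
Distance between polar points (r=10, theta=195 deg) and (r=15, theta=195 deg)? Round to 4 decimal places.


d = sqrt(r1^2 + r2^2 - 2*r1*r2*cos(t2-t1))
d = sqrt(10^2 + 15^2 - 2*10*15*cos(195-195)) = 5

5


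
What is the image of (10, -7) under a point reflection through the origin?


Reflection through origin: (x, y) -> (-x, -y)
(10, -7) -> (-10, 7)

(-10, 7)


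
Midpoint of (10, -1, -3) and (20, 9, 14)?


Midpoint = ((10+20)/2, (-1+9)/2, (-3+14)/2) = (15, 4, 5.5)

(15, 4, 5.5)


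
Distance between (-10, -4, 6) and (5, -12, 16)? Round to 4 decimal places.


d = sqrt((5--10)^2 + (-12--4)^2 + (16-6)^2) = 19.7231

19.7231


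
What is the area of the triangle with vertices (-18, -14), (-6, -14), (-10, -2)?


Area = |x1(y2-y3) + x2(y3-y1) + x3(y1-y2)| / 2
= |-18*(-14--2) + -6*(-2--14) + -10*(-14--14)| / 2
= 72

72


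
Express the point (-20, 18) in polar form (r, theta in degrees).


r = sqrt((-20)^2 + 18^2) = 26.9072
theta = atan2(18, -20) = 138.0128 degrees

r = 26.9072, theta = 138.0128 degrees


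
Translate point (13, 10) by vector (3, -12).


Translation: (x+dx, y+dy) = (13+3, 10+-12) = (16, -2)

(16, -2)


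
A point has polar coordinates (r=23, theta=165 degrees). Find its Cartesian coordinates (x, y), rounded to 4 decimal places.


x = 23 * cos(165) = -22.2163
y = 23 * sin(165) = 5.9528

(-22.2163, 5.9528)


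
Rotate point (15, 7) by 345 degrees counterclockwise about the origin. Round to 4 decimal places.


x' = 15*cos(345) - 7*sin(345) = 16.3006
y' = 15*sin(345) + 7*cos(345) = 2.8792

(16.3006, 2.8792)


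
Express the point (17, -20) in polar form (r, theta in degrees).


r = sqrt(17^2 + (-20)^2) = 26.2488
theta = atan2(-20, 17) = 310.3645 degrees

r = 26.2488, theta = 310.3645 degrees


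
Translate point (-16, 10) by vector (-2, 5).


Translation: (x+dx, y+dy) = (-16+-2, 10+5) = (-18, 15)

(-18, 15)


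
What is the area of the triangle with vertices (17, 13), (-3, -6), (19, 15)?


Area = |x1(y2-y3) + x2(y3-y1) + x3(y1-y2)| / 2
= |17*(-6-15) + -3*(15-13) + 19*(13--6)| / 2
= 1

1


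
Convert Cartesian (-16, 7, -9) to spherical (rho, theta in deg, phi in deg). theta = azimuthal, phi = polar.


rho = sqrt((-16)^2 + 7^2 + (-9)^2) = 19.6469
theta = atan2(7, -16) = 156.3706 deg
phi = acos(-9/19.6469) = 117.2638 deg

rho = 19.6469, theta = 156.3706 deg, phi = 117.2638 deg


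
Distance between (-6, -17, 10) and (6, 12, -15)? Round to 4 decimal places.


d = sqrt((6--6)^2 + (12--17)^2 + (-15-10)^2) = 40.1248

40.1248


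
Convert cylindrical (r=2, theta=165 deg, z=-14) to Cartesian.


x = 2 * cos(165) = -1.9319
y = 2 * sin(165) = 0.5176
z = -14

(-1.9319, 0.5176, -14)


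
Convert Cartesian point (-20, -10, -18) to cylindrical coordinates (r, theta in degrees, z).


r = sqrt((-20)^2 + (-10)^2) = 22.3607
theta = atan2(-10, -20) = 206.5651 deg
z = -18

r = 22.3607, theta = 206.5651 deg, z = -18


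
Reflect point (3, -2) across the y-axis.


Reflection across y-axis: (x, y) -> (-x, y)
(3, -2) -> (-3, -2)

(-3, -2)


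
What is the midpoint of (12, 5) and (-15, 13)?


Midpoint = ((12+-15)/2, (5+13)/2) = (-1.5, 9)

(-1.5, 9)


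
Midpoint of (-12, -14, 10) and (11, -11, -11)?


Midpoint = ((-12+11)/2, (-14+-11)/2, (10+-11)/2) = (-0.5, -12.5, -0.5)

(-0.5, -12.5, -0.5)


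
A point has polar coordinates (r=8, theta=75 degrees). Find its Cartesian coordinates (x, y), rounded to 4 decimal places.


x = 8 * cos(75) = 2.0706
y = 8 * sin(75) = 7.7274

(2.0706, 7.7274)


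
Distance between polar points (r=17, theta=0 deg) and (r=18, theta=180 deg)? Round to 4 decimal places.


d = sqrt(r1^2 + r2^2 - 2*r1*r2*cos(t2-t1))
d = sqrt(17^2 + 18^2 - 2*17*18*cos(180-0)) = 35

35


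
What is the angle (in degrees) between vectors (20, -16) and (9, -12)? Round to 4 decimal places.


dot = 20*9 + -16*-12 = 372
|u| = 25.6125, |v| = 15
cos(angle) = 0.9683
angle = 14.4703 degrees

14.4703 degrees


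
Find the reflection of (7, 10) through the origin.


Reflection through origin: (x, y) -> (-x, -y)
(7, 10) -> (-7, -10)

(-7, -10)


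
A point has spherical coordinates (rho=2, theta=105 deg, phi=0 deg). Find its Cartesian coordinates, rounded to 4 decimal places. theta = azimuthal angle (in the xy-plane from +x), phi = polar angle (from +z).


x = 2 * sin(0) * cos(105) = 0
y = 2 * sin(0) * sin(105) = 0
z = 2 * cos(0) = 2

(0, 0, 2)


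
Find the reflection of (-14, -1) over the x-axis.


Reflection across x-axis: (x, y) -> (x, -y)
(-14, -1) -> (-14, 1)

(-14, 1)


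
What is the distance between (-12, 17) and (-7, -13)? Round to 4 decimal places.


d = sqrt((-7--12)^2 + (-13-17)^2) = 30.4138

30.4138


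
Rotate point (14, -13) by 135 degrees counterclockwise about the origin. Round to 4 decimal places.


x' = 14*cos(135) - -13*sin(135) = -0.7071
y' = 14*sin(135) + -13*cos(135) = 19.0919

(-0.7071, 19.0919)


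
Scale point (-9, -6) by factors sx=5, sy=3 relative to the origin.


Scaling: (x*sx, y*sy) = (-9*5, -6*3) = (-45, -18)

(-45, -18)


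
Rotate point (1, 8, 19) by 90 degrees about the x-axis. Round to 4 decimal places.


x' = 1
y' = 8*cos(90) - 19*sin(90) = -19
z' = 8*sin(90) + 19*cos(90) = 8

(1, -19, 8)


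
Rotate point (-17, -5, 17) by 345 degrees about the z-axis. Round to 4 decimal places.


x' = -17*cos(345) - -5*sin(345) = -17.7148
y' = -17*sin(345) + -5*cos(345) = -0.4297
z' = 17

(-17.7148, -0.4297, 17)


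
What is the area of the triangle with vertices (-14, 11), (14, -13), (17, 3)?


Area = |x1(y2-y3) + x2(y3-y1) + x3(y1-y2)| / 2
= |-14*(-13-3) + 14*(3-11) + 17*(11--13)| / 2
= 260

260


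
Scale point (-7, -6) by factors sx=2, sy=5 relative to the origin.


Scaling: (x*sx, y*sy) = (-7*2, -6*5) = (-14, -30)

(-14, -30)


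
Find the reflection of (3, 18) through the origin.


Reflection through origin: (x, y) -> (-x, -y)
(3, 18) -> (-3, -18)

(-3, -18)


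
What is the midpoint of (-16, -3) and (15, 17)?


Midpoint = ((-16+15)/2, (-3+17)/2) = (-0.5, 7)

(-0.5, 7)


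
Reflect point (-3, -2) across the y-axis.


Reflection across y-axis: (x, y) -> (-x, y)
(-3, -2) -> (3, -2)

(3, -2)


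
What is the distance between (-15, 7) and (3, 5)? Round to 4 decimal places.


d = sqrt((3--15)^2 + (5-7)^2) = 18.1108

18.1108


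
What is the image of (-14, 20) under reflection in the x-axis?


Reflection across x-axis: (x, y) -> (x, -y)
(-14, 20) -> (-14, -20)

(-14, -20)


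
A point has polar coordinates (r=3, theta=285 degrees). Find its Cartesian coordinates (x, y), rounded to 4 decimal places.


x = 3 * cos(285) = 0.7765
y = 3 * sin(285) = -2.8978

(0.7765, -2.8978)


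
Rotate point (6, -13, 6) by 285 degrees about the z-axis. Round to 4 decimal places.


x' = 6*cos(285) - -13*sin(285) = -11.0041
y' = 6*sin(285) + -13*cos(285) = -9.1602
z' = 6

(-11.0041, -9.1602, 6)


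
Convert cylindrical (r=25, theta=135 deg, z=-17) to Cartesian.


x = 25 * cos(135) = -17.6777
y = 25 * sin(135) = 17.6777
z = -17

(-17.6777, 17.6777, -17)


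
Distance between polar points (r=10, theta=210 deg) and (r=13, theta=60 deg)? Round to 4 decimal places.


d = sqrt(r1^2 + r2^2 - 2*r1*r2*cos(t2-t1))
d = sqrt(10^2 + 13^2 - 2*10*13*cos(60-210)) = 22.2299

22.2299


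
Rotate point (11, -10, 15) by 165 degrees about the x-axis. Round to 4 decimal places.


x' = 11
y' = -10*cos(165) - 15*sin(165) = 5.777
z' = -10*sin(165) + 15*cos(165) = -17.0771

(11, 5.777, -17.0771)


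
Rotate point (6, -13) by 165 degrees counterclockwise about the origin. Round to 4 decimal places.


x' = 6*cos(165) - -13*sin(165) = -2.4309
y' = 6*sin(165) + -13*cos(165) = 14.11

(-2.4309, 14.11)


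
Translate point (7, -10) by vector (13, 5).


Translation: (x+dx, y+dy) = (7+13, -10+5) = (20, -5)

(20, -5)


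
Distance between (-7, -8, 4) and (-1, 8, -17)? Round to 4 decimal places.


d = sqrt((-1--7)^2 + (8--8)^2 + (-17-4)^2) = 27.074

27.074


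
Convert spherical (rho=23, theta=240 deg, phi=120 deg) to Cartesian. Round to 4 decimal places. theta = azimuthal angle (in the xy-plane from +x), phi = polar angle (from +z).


x = 23 * sin(120) * cos(240) = -9.9593
y = 23 * sin(120) * sin(240) = -17.25
z = 23 * cos(120) = -11.5

(-9.9593, -17.25, -11.5)


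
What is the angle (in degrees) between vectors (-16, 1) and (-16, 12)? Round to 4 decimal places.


dot = -16*-16 + 1*12 = 268
|u| = 16.0312, |v| = 20
cos(angle) = 0.8359
angle = 33.2936 degrees

33.2936 degrees


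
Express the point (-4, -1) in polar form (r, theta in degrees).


r = sqrt((-4)^2 + (-1)^2) = 4.1231
theta = atan2(-1, -4) = 194.0362 degrees

r = 4.1231, theta = 194.0362 degrees


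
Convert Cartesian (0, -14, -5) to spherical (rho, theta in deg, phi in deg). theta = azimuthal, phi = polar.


rho = sqrt(0^2 + (-14)^2 + (-5)^2) = 14.8661
theta = atan2(-14, 0) = 270 deg
phi = acos(-5/14.8661) = 109.6538 deg

rho = 14.8661, theta = 270 deg, phi = 109.6538 deg


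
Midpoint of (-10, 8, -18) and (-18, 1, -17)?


Midpoint = ((-10+-18)/2, (8+1)/2, (-18+-17)/2) = (-14, 4.5, -17.5)

(-14, 4.5, -17.5)


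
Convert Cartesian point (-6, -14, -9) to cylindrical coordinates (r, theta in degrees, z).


r = sqrt((-6)^2 + (-14)^2) = 15.2315
theta = atan2(-14, -6) = 246.8014 deg
z = -9

r = 15.2315, theta = 246.8014 deg, z = -9


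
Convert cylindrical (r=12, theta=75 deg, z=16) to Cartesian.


x = 12 * cos(75) = 3.1058
y = 12 * sin(75) = 11.5911
z = 16

(3.1058, 11.5911, 16)


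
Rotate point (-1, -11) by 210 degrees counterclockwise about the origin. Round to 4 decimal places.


x' = -1*cos(210) - -11*sin(210) = -4.634
y' = -1*sin(210) + -11*cos(210) = 10.0263

(-4.634, 10.0263)


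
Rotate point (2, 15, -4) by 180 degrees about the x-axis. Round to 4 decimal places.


x' = 2
y' = 15*cos(180) - -4*sin(180) = -15
z' = 15*sin(180) + -4*cos(180) = 4

(2, -15, 4)


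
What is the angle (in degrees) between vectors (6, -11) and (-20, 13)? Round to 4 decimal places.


dot = 6*-20 + -11*13 = -263
|u| = 12.53, |v| = 23.8537
cos(angle) = -0.8799
angle = 151.6343 degrees

151.6343 degrees


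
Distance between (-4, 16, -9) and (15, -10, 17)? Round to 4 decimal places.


d = sqrt((15--4)^2 + (-10-16)^2 + (17--9)^2) = 41.3884

41.3884


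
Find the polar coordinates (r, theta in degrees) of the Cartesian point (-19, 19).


r = sqrt((-19)^2 + 19^2) = 26.8701
theta = atan2(19, -19) = 135 degrees

r = 26.8701, theta = 135 degrees


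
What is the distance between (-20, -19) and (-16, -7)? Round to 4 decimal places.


d = sqrt((-16--20)^2 + (-7--19)^2) = 12.6491

12.6491


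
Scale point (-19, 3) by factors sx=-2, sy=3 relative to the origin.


Scaling: (x*sx, y*sy) = (-19*-2, 3*3) = (38, 9)

(38, 9)


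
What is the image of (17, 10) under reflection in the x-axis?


Reflection across x-axis: (x, y) -> (x, -y)
(17, 10) -> (17, -10)

(17, -10)


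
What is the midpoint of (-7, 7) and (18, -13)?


Midpoint = ((-7+18)/2, (7+-13)/2) = (5.5, -3)

(5.5, -3)


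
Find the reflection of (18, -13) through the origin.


Reflection through origin: (x, y) -> (-x, -y)
(18, -13) -> (-18, 13)

(-18, 13)


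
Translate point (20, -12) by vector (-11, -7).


Translation: (x+dx, y+dy) = (20+-11, -12+-7) = (9, -19)

(9, -19)


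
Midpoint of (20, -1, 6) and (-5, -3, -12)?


Midpoint = ((20+-5)/2, (-1+-3)/2, (6+-12)/2) = (7.5, -2, -3)

(7.5, -2, -3)


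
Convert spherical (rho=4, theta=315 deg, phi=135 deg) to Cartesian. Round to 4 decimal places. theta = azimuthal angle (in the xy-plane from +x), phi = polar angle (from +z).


x = 4 * sin(135) * cos(315) = 2
y = 4 * sin(135) * sin(315) = -2
z = 4 * cos(135) = -2.8284

(2, -2, -2.8284)


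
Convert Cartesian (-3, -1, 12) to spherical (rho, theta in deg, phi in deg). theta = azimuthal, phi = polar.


rho = sqrt((-3)^2 + (-1)^2 + 12^2) = 12.4097
theta = atan2(-1, -3) = 198.4349 deg
phi = acos(12/12.4097) = 14.7631 deg

rho = 12.4097, theta = 198.4349 deg, phi = 14.7631 deg


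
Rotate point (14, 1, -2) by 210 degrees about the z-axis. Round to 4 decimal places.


x' = 14*cos(210) - 1*sin(210) = -11.6244
y' = 14*sin(210) + 1*cos(210) = -7.866
z' = -2

(-11.6244, -7.866, -2)


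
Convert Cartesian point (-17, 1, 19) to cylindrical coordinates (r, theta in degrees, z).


r = sqrt((-17)^2 + 1^2) = 17.0294
theta = atan2(1, -17) = 176.6335 deg
z = 19

r = 17.0294, theta = 176.6335 deg, z = 19


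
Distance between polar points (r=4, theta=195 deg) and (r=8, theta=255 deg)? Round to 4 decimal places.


d = sqrt(r1^2 + r2^2 - 2*r1*r2*cos(t2-t1))
d = sqrt(4^2 + 8^2 - 2*4*8*cos(255-195)) = 6.9282

6.9282


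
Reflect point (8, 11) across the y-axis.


Reflection across y-axis: (x, y) -> (-x, y)
(8, 11) -> (-8, 11)

(-8, 11)


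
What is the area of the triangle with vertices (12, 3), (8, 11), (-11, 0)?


Area = |x1(y2-y3) + x2(y3-y1) + x3(y1-y2)| / 2
= |12*(11-0) + 8*(0-3) + -11*(3-11)| / 2
= 98

98


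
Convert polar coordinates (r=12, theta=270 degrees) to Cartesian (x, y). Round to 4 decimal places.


x = 12 * cos(270) = 0
y = 12 * sin(270) = -12

(0, -12)


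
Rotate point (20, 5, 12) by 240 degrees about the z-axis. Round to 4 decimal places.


x' = 20*cos(240) - 5*sin(240) = -5.6699
y' = 20*sin(240) + 5*cos(240) = -19.8205
z' = 12

(-5.6699, -19.8205, 12)


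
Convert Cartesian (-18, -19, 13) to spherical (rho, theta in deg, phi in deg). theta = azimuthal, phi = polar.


rho = sqrt((-18)^2 + (-19)^2 + 13^2) = 29.2233
theta = atan2(-19, -18) = 226.5482 deg
phi = acos(13/29.2233) = 63.5862 deg

rho = 29.2233, theta = 226.5482 deg, phi = 63.5862 deg


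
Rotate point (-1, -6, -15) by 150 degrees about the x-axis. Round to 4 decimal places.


x' = -1
y' = -6*cos(150) - -15*sin(150) = 12.6962
z' = -6*sin(150) + -15*cos(150) = 9.9904

(-1, 12.6962, 9.9904)


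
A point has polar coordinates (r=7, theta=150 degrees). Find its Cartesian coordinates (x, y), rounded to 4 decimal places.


x = 7 * cos(150) = -6.0622
y = 7 * sin(150) = 3.5

(-6.0622, 3.5)


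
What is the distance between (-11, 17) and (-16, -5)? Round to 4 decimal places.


d = sqrt((-16--11)^2 + (-5-17)^2) = 22.561

22.561


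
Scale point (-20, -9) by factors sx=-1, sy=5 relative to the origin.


Scaling: (x*sx, y*sy) = (-20*-1, -9*5) = (20, -45)

(20, -45)


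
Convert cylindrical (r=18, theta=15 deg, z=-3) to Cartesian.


x = 18 * cos(15) = 17.3867
y = 18 * sin(15) = 4.6587
z = -3

(17.3867, 4.6587, -3)


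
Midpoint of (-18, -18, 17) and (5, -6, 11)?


Midpoint = ((-18+5)/2, (-18+-6)/2, (17+11)/2) = (-6.5, -12, 14)

(-6.5, -12, 14)


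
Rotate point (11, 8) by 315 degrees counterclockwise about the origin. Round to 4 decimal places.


x' = 11*cos(315) - 8*sin(315) = 13.435
y' = 11*sin(315) + 8*cos(315) = -2.1213

(13.435, -2.1213)


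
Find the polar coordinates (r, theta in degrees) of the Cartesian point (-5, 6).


r = sqrt((-5)^2 + 6^2) = 7.8102
theta = atan2(6, -5) = 129.8056 degrees

r = 7.8102, theta = 129.8056 degrees


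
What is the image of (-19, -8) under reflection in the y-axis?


Reflection across y-axis: (x, y) -> (-x, y)
(-19, -8) -> (19, -8)

(19, -8)


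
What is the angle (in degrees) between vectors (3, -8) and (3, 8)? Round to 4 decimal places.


dot = 3*3 + -8*8 = -55
|u| = 8.544, |v| = 8.544
cos(angle) = -0.7534
angle = 138.8879 degrees

138.8879 degrees


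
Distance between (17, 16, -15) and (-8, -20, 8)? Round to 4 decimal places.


d = sqrt((-8-17)^2 + (-20-16)^2 + (8--15)^2) = 49.4975

49.4975


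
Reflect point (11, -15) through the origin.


Reflection through origin: (x, y) -> (-x, -y)
(11, -15) -> (-11, 15)

(-11, 15)


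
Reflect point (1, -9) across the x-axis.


Reflection across x-axis: (x, y) -> (x, -y)
(1, -9) -> (1, 9)

(1, 9)


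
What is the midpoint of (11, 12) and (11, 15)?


Midpoint = ((11+11)/2, (12+15)/2) = (11, 13.5)

(11, 13.5)


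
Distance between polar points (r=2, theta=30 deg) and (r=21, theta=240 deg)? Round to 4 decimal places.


d = sqrt(r1^2 + r2^2 - 2*r1*r2*cos(t2-t1))
d = sqrt(2^2 + 21^2 - 2*2*21*cos(240-30)) = 22.754

22.754


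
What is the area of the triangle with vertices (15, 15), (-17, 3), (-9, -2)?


Area = |x1(y2-y3) + x2(y3-y1) + x3(y1-y2)| / 2
= |15*(3--2) + -17*(-2-15) + -9*(15-3)| / 2
= 128

128


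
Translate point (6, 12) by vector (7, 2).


Translation: (x+dx, y+dy) = (6+7, 12+2) = (13, 14)

(13, 14)


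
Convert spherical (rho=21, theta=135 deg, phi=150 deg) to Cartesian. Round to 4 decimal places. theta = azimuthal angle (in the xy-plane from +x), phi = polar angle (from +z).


x = 21 * sin(150) * cos(135) = -7.4246
y = 21 * sin(150) * sin(135) = 7.4246
z = 21 * cos(150) = -18.1865

(-7.4246, 7.4246, -18.1865)


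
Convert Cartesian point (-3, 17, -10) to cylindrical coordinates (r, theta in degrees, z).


r = sqrt((-3)^2 + 17^2) = 17.2627
theta = atan2(17, -3) = 100.008 deg
z = -10

r = 17.2627, theta = 100.008 deg, z = -10


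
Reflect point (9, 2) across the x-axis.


Reflection across x-axis: (x, y) -> (x, -y)
(9, 2) -> (9, -2)

(9, -2)


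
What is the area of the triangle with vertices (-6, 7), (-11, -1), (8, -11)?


Area = |x1(y2-y3) + x2(y3-y1) + x3(y1-y2)| / 2
= |-6*(-1--11) + -11*(-11-7) + 8*(7--1)| / 2
= 101

101


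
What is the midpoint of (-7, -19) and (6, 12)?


Midpoint = ((-7+6)/2, (-19+12)/2) = (-0.5, -3.5)

(-0.5, -3.5)


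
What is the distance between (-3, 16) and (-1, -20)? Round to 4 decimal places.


d = sqrt((-1--3)^2 + (-20-16)^2) = 36.0555

36.0555


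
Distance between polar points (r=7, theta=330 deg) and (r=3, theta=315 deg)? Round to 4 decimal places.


d = sqrt(r1^2 + r2^2 - 2*r1*r2*cos(t2-t1))
d = sqrt(7^2 + 3^2 - 2*7*3*cos(315-330)) = 4.1751

4.1751


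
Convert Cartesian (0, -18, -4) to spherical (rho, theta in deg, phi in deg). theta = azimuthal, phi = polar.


rho = sqrt(0^2 + (-18)^2 + (-4)^2) = 18.4391
theta = atan2(-18, 0) = 270 deg
phi = acos(-4/18.4391) = 102.5288 deg

rho = 18.4391, theta = 270 deg, phi = 102.5288 deg


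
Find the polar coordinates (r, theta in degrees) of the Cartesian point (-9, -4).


r = sqrt((-9)^2 + (-4)^2) = 9.8489
theta = atan2(-4, -9) = 203.9625 degrees

r = 9.8489, theta = 203.9625 degrees


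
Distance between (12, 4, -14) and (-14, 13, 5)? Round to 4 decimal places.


d = sqrt((-14-12)^2 + (13-4)^2 + (5--14)^2) = 33.4365

33.4365


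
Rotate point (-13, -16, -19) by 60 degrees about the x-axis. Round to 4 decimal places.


x' = -13
y' = -16*cos(60) - -19*sin(60) = 8.4545
z' = -16*sin(60) + -19*cos(60) = -23.3564

(-13, 8.4545, -23.3564)


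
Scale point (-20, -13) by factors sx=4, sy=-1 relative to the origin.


Scaling: (x*sx, y*sy) = (-20*4, -13*-1) = (-80, 13)

(-80, 13)


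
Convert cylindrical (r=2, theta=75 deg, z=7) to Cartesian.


x = 2 * cos(75) = 0.5176
y = 2 * sin(75) = 1.9319
z = 7

(0.5176, 1.9319, 7)


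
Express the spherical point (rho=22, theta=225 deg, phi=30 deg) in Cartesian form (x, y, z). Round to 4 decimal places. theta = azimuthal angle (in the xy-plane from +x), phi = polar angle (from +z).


x = 22 * sin(30) * cos(225) = -7.7782
y = 22 * sin(30) * sin(225) = -7.7782
z = 22 * cos(30) = 19.0526

(-7.7782, -7.7782, 19.0526)


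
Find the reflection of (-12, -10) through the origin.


Reflection through origin: (x, y) -> (-x, -y)
(-12, -10) -> (12, 10)

(12, 10)


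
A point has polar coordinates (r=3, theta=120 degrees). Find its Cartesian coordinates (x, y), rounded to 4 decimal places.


x = 3 * cos(120) = -1.5
y = 3 * sin(120) = 2.5981

(-1.5, 2.5981)


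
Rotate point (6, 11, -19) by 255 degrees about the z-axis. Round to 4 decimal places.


x' = 6*cos(255) - 11*sin(255) = 9.0723
y' = 6*sin(255) + 11*cos(255) = -8.6426
z' = -19

(9.0723, -8.6426, -19)


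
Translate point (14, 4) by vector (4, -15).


Translation: (x+dx, y+dy) = (14+4, 4+-15) = (18, -11)

(18, -11)


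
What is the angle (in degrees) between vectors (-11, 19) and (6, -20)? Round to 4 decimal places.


dot = -11*6 + 19*-20 = -446
|u| = 21.9545, |v| = 20.8806
cos(angle) = -0.9729
angle = 166.6307 degrees

166.6307 degrees


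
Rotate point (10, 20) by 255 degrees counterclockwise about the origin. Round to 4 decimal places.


x' = 10*cos(255) - 20*sin(255) = 16.7303
y' = 10*sin(255) + 20*cos(255) = -14.8356

(16.7303, -14.8356)


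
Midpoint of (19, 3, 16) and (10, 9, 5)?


Midpoint = ((19+10)/2, (3+9)/2, (16+5)/2) = (14.5, 6, 10.5)

(14.5, 6, 10.5)


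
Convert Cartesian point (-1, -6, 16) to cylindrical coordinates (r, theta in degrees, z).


r = sqrt((-1)^2 + (-6)^2) = 6.0828
theta = atan2(-6, -1) = 260.5377 deg
z = 16

r = 6.0828, theta = 260.5377 deg, z = 16


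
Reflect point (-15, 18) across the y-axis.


Reflection across y-axis: (x, y) -> (-x, y)
(-15, 18) -> (15, 18)

(15, 18)


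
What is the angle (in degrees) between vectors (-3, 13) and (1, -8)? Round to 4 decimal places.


dot = -3*1 + 13*-8 = -107
|u| = 13.3417, |v| = 8.0623
cos(angle) = -0.9948
angle = 174.1304 degrees

174.1304 degrees


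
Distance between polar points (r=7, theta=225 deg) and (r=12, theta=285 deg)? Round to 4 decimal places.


d = sqrt(r1^2 + r2^2 - 2*r1*r2*cos(t2-t1))
d = sqrt(7^2 + 12^2 - 2*7*12*cos(285-225)) = 10.4403

10.4403


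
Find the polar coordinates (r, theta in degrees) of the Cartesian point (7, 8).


r = sqrt(7^2 + 8^2) = 10.6301
theta = atan2(8, 7) = 48.8141 degrees

r = 10.6301, theta = 48.8141 degrees


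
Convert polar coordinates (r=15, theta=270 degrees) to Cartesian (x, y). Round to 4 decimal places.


x = 15 * cos(270) = 0
y = 15 * sin(270) = -15

(0, -15)


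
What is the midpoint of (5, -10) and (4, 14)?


Midpoint = ((5+4)/2, (-10+14)/2) = (4.5, 2)

(4.5, 2)


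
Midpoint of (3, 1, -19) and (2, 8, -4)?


Midpoint = ((3+2)/2, (1+8)/2, (-19+-4)/2) = (2.5, 4.5, -11.5)

(2.5, 4.5, -11.5)


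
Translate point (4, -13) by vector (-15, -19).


Translation: (x+dx, y+dy) = (4+-15, -13+-19) = (-11, -32)

(-11, -32)


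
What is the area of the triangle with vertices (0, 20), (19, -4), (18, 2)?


Area = |x1(y2-y3) + x2(y3-y1) + x3(y1-y2)| / 2
= |0*(-4-2) + 19*(2-20) + 18*(20--4)| / 2
= 45

45


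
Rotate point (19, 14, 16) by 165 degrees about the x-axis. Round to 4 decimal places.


x' = 19
y' = 14*cos(165) - 16*sin(165) = -17.6641
z' = 14*sin(165) + 16*cos(165) = -11.8313

(19, -17.6641, -11.8313)


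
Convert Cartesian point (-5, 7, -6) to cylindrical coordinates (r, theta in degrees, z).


r = sqrt((-5)^2 + 7^2) = 8.6023
theta = atan2(7, -5) = 125.5377 deg
z = -6

r = 8.6023, theta = 125.5377 deg, z = -6


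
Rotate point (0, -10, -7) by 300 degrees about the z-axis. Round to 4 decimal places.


x' = 0*cos(300) - -10*sin(300) = -8.6603
y' = 0*sin(300) + -10*cos(300) = -5
z' = -7

(-8.6603, -5, -7)


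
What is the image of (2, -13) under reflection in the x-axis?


Reflection across x-axis: (x, y) -> (x, -y)
(2, -13) -> (2, 13)

(2, 13)


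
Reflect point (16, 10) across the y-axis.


Reflection across y-axis: (x, y) -> (-x, y)
(16, 10) -> (-16, 10)

(-16, 10)


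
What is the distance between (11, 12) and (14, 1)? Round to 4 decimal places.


d = sqrt((14-11)^2 + (1-12)^2) = 11.4018

11.4018


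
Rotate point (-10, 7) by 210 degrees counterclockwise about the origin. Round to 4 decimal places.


x' = -10*cos(210) - 7*sin(210) = 12.1603
y' = -10*sin(210) + 7*cos(210) = -1.0622

(12.1603, -1.0622)


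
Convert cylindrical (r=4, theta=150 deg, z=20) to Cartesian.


x = 4 * cos(150) = -3.4641
y = 4 * sin(150) = 2
z = 20

(-3.4641, 2, 20)


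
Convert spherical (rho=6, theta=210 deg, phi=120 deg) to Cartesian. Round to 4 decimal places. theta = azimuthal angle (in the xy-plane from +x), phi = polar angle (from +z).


x = 6 * sin(120) * cos(210) = -4.5
y = 6 * sin(120) * sin(210) = -2.5981
z = 6 * cos(120) = -3

(-4.5, -2.5981, -3)


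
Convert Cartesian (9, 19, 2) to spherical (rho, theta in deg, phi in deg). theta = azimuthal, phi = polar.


rho = sqrt(9^2 + 19^2 + 2^2) = 21.1187
theta = atan2(19, 9) = 64.6538 deg
phi = acos(2/21.1187) = 84.5658 deg

rho = 21.1187, theta = 64.6538 deg, phi = 84.5658 deg


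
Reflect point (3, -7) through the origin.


Reflection through origin: (x, y) -> (-x, -y)
(3, -7) -> (-3, 7)

(-3, 7)


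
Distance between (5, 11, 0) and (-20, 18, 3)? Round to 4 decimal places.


d = sqrt((-20-5)^2 + (18-11)^2 + (3-0)^2) = 26.1343

26.1343


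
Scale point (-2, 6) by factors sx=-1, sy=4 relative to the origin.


Scaling: (x*sx, y*sy) = (-2*-1, 6*4) = (2, 24)

(2, 24)


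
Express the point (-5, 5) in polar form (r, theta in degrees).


r = sqrt((-5)^2 + 5^2) = 7.0711
theta = atan2(5, -5) = 135 degrees

r = 7.0711, theta = 135 degrees


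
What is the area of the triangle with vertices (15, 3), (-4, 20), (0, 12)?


Area = |x1(y2-y3) + x2(y3-y1) + x3(y1-y2)| / 2
= |15*(20-12) + -4*(12-3) + 0*(3-20)| / 2
= 42

42


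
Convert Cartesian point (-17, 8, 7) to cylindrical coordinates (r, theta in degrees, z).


r = sqrt((-17)^2 + 8^2) = 18.7883
theta = atan2(8, -17) = 154.7989 deg
z = 7

r = 18.7883, theta = 154.7989 deg, z = 7


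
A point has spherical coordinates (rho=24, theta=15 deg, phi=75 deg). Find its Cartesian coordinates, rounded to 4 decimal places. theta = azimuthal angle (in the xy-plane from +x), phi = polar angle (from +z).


x = 24 * sin(75) * cos(15) = 22.3923
y = 24 * sin(75) * sin(15) = 6
z = 24 * cos(75) = 6.2117

(22.3923, 6, 6.2117)


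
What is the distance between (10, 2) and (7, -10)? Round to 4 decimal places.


d = sqrt((7-10)^2 + (-10-2)^2) = 12.3693

12.3693


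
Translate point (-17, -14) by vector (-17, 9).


Translation: (x+dx, y+dy) = (-17+-17, -14+9) = (-34, -5)

(-34, -5)


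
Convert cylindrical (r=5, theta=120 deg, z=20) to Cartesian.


x = 5 * cos(120) = -2.5
y = 5 * sin(120) = 4.3301
z = 20

(-2.5, 4.3301, 20)


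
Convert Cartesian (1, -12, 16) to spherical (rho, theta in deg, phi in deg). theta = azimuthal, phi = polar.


rho = sqrt(1^2 + (-12)^2 + 16^2) = 20.025
theta = atan2(-12, 1) = 274.7636 deg
phi = acos(16/20.025) = 36.9651 deg

rho = 20.025, theta = 274.7636 deg, phi = 36.9651 deg


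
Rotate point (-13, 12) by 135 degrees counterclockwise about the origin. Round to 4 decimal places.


x' = -13*cos(135) - 12*sin(135) = 0.7071
y' = -13*sin(135) + 12*cos(135) = -17.6777

(0.7071, -17.6777)


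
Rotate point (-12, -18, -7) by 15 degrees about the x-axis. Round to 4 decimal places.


x' = -12
y' = -18*cos(15) - -7*sin(15) = -15.5749
z' = -18*sin(15) + -7*cos(15) = -11.4202

(-12, -15.5749, -11.4202)


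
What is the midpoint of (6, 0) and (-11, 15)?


Midpoint = ((6+-11)/2, (0+15)/2) = (-2.5, 7.5)

(-2.5, 7.5)


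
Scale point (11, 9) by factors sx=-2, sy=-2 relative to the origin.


Scaling: (x*sx, y*sy) = (11*-2, 9*-2) = (-22, -18)

(-22, -18)


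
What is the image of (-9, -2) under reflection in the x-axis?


Reflection across x-axis: (x, y) -> (x, -y)
(-9, -2) -> (-9, 2)

(-9, 2)


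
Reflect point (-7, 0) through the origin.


Reflection through origin: (x, y) -> (-x, -y)
(-7, 0) -> (7, 0)

(7, 0)


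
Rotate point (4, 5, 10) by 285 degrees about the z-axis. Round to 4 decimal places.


x' = 4*cos(285) - 5*sin(285) = 5.8649
y' = 4*sin(285) + 5*cos(285) = -2.5696
z' = 10

(5.8649, -2.5696, 10)


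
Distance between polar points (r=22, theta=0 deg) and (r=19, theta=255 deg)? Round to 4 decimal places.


d = sqrt(r1^2 + r2^2 - 2*r1*r2*cos(t2-t1))
d = sqrt(22^2 + 19^2 - 2*22*19*cos(255-0)) = 32.5787

32.5787


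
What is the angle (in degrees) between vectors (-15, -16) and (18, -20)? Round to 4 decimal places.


dot = -15*18 + -16*-20 = 50
|u| = 21.9317, |v| = 26.9072
cos(angle) = 0.0847
angle = 85.1396 degrees

85.1396 degrees


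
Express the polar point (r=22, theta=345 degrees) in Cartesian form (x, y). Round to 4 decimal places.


x = 22 * cos(345) = 21.2504
y = 22 * sin(345) = -5.694

(21.2504, -5.694)


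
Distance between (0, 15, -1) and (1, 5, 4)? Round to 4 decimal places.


d = sqrt((1-0)^2 + (5-15)^2 + (4--1)^2) = 11.225

11.225


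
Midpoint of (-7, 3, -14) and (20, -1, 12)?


Midpoint = ((-7+20)/2, (3+-1)/2, (-14+12)/2) = (6.5, 1, -1)

(6.5, 1, -1)


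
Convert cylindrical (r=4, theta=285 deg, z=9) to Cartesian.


x = 4 * cos(285) = 1.0353
y = 4 * sin(285) = -3.8637
z = 9

(1.0353, -3.8637, 9)
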